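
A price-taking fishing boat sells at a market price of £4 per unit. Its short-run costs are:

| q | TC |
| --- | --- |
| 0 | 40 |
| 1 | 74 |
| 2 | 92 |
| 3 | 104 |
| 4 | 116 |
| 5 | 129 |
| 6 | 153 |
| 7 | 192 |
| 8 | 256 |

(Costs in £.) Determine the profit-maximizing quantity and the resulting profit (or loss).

Compute π = P·q − TC at each output: q=0: -40; q=1: -70; q=2: -84; q=3: -92; q=4: -100; q=5: -109; q=6: -129; q=7: -164; q=8: -224.
Profit is highest at q = 0. Equivalently, the lowest AVC in the table is 89/5 ≈ £17.80 at q = 5, and P = £4 falls below it — price never covers variable cost, so the firm shuts down and loses only its fixed cost.

q = 0 (shut down); profit = -£40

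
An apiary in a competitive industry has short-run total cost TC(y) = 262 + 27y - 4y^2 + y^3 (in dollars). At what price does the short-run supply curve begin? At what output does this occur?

Short-run supply begins at min AVC. From VC = 27y - 4y^2 + y^3, AVC = 27 - 4y + y^2.
At the minimum of AVC, MC = AVC. MC = 27 - 8y + 3y^2; setting MC = AVC gives 2y^2 - 4y = 0, so y = 2. min AVC = 23.
The firm shuts down for any P below $23.

$23 per unit, at y = 2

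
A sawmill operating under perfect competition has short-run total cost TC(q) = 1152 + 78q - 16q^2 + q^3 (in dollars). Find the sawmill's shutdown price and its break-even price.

Shutdown price = min AVC. AVC = 78 - 16q + q^2, with vertex at q = 8 and minimum $14.
ATC = 1152/q + 78 - 16q + q^2. Setting dATC/dq = −1152/q^2 − 16 + 2q = 0 gives q = 12 (since 2·12^3 − 16·12^2 = 1152).
min ATC = 1152/12 + 78 − 16·12 + 12^2 = $126. That is the break-even price.
For $14 ≤ P < $126 the firm produces at a loss; below $14 it shuts down.

Shutdown price = $14; break-even price = $126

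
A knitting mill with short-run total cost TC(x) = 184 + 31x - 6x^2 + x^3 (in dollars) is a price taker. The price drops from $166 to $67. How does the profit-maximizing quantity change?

MC = 31 - 12x + 3x^2; the shutdown threshold is min AVC = $22 (at x = 3).
At P = $166 ≥ min AVC, set P = MC on the rising branch: x = 9.
At P = $67 ≥ min AVC, set P = MC: x = 6. The firm stays open but cuts output.

Output falls from 9 to 6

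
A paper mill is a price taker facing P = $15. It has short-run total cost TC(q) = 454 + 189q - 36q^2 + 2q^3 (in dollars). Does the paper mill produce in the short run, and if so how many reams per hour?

Shut down

Strip out fixed cost: VC = 189q - 36q^2 + 2q^3. Then AVC = 189 - 36q + 2q^2 and MC = 189 - 72q + 6q^2.
AVC hits its minimum where MC = AVC, at q = 9, giving min AVC = 189 - 36·9 + 2·9^2 = $27.
Since P = $15 < min AVC = $27, price fails to cover variable cost at any output.
The firm minimizes its loss by shutting down and losing only its fixed cost of $454.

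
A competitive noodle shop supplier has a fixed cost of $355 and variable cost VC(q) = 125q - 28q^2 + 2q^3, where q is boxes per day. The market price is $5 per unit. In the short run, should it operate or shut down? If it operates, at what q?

Strip out fixed cost: VC = 125q - 28q^2 + 2q^3. Then AVC = 125 - 28q + 2q^2 and MC = 125 - 56q + 6q^2.
AVC is minimized where dAVC/dq = -28 + 4q = 0, at q = 7; min AVC = 125 - 28·7 + 2·7^2 = $27.
With P < min AVC ($5 < $27), every unit sold adds to the loss.
Best response: produce nothing and absorb the $355 fixed cost.

Shut down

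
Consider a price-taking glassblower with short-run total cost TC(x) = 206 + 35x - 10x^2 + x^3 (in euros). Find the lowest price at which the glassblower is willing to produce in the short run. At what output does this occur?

The shutdown price is the minimum of AVC. VC = 35x - 10x^2 + x^3, so AVC = 35 - 10x + x^2.
At the minimum of AVC, MC = AVC. MC = 35 - 20x + 3x^2; setting MC = AVC gives 2x^2 - 10x = 0, so x = 5. min AVC = 10.
For P < €10 the firm produces nothing.

€10 per unit, at x = 5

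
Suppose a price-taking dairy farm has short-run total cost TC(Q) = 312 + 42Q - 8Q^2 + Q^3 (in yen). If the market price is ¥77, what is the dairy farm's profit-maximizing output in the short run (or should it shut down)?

Produce at Q = 7

From TC, MC = TC'(Q) = 42 - 16Q + 3Q^2 and AVC = VC/Q = 42 - 8Q + Q^2.
AVC is minimized where dAVC/dQ = -8 + 2Q = 0, at Q = 4; min AVC = 42 - 8·4 + 4^2 = ¥26.
P = ¥77 exceeds min AVC = ¥26, so the firm stays open.
P = MC gives -35 - 16Q + 3Q^2 = 0, with roots -5/3 and 7. Take the larger (rising MC): Q* = 7.
Check: AVC at Q = 7 is ¥35 ≤ P, so revenue covers variable cost.
Profit = P·Q − TC = 77·7 − 557 = -¥18, a loss, but smaller than the ¥312 fixed cost the firm would lose by shutting down.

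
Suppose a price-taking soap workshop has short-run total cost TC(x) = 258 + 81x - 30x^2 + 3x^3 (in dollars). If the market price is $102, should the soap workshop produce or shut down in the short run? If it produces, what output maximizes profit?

Strip out fixed cost: VC = 81x - 30x^2 + 3x^3. Then AVC = 81 - 30x + 3x^2 and MC = 81 - 60x + 9x^2.
AVC is minimized where dAVC/dx = -30 + 6x = 0, at x = 5; min AVC = 81 - 30·5 + 3·5^2 = $6.
Since P = $102 ≥ min AVC = $6, price covers variable cost and the firm should produce.
P = MC gives -21 - 60x + 9x^2 = 0, with roots -1/3 and 7. Take the larger (rising MC): x* = 7.
Check: AVC at x = 7 is $18 ≤ P, so revenue covers variable cost.
Profit = P·x − TC = 102·7 − 384 = $330.

Produce at x = 7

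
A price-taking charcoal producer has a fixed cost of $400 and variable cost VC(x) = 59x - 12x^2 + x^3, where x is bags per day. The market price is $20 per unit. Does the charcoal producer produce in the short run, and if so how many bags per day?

Shut down

Strip out fixed cost: VC = 59x - 12x^2 + x^3. Then AVC = 59 - 12x + x^2 and MC = 59 - 24x + 3x^2.
AVC hits its minimum where MC = AVC, at x = 6, giving min AVC = 59 - 12·6 + 6^2 = $23.
P = $20 lies below min AVC = $23; no output level covers variable cost.
Shutting down limits the loss to fixed cost, $400.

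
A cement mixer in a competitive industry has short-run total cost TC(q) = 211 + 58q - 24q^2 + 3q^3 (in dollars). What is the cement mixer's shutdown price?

The shutdown price is the minimum of AVC. VC = 58q - 24q^2 + 3q^3, so AVC = 58 - 24q + 3q^2.
At the minimum of AVC, MC = AVC. MC = 58 - 48q + 9q^2; setting MC = AVC gives 6q^2 - 24q = 0, so q = 4. min AVC = 10.
The firm shuts down for any P below $10.

$10 per unit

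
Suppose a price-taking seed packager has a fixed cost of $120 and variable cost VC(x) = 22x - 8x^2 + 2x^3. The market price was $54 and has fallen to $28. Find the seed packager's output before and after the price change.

Output falls from 4 to 3

AVC = 22 - 8x + 2x^2, minimized at x = 2 where min AVC = $14. MC = 22 - 16x + 6x^2.
At P = $54 ≥ min AVC, set P = MC on the rising branch: x = 4.
At P = $28 ≥ min AVC, set P = MC: x = 3. The firm stays open but cuts output.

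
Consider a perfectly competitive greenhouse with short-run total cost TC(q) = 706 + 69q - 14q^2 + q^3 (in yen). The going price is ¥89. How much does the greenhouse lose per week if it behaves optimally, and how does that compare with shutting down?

Profit = -¥106 at q = 10

AVC = 69 - 14q + q^2; min AVC = ¥20 at q = 7. Since P = ¥89 ≥ min AVC, the firm produces.
With MC = 69 - 28q + 3q^2, P = MC on the upward-sloping part at q* = 10.
TR = 89·10 = 890. TC = 706 + 290 = 996. Profit = 890 − 996 = -¥106.
By producing, the firm covers all variable cost plus ¥600 of fixed cost; shutting down would lose the full ¥706.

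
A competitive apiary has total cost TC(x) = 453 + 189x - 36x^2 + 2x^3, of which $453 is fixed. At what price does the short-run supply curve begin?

The firm shuts down when price falls below the minimum of average variable cost. AVC = VC/x = 189 - 36x + 2x^2.
At the minimum of AVC, MC = AVC. MC = 189 - 72x + 6x^2; setting MC = AVC gives 4x^2 - 36x = 0, so x = 9. min AVC = 27.
So the shutdown price is $27.

$27 per unit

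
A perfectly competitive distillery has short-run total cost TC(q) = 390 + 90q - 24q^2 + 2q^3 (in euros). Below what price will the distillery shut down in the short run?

The shutdown price is the minimum of AVC. VC = 90q - 24q^2 + 2q^3, so AVC = 90 - 24q + 2q^2.
dAVC/dq = -24 + 4q = 0 gives q = 6. min AVC = 90 - 24·6 + 2·6^2 = 18.
For P < €18 the firm produces nothing.

€18 per unit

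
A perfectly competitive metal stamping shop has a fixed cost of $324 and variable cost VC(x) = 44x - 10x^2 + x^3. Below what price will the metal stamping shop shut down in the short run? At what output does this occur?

The firm shuts down when price falls below the minimum of average variable cost. AVC = VC/x = 44 - 10x + x^2.
At the minimum of AVC, MC = AVC. MC = 44 - 20x + 3x^2; setting MC = AVC gives 2x^2 - 10x = 0, so x = 5. min AVC = 19.
So the shutdown price is $19.

$19 per unit, at x = 5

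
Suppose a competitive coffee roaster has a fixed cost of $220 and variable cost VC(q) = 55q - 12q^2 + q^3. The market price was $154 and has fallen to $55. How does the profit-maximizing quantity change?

Output falls from 11 to 8

MC = 55 - 24q + 3q^2; the shutdown threshold is min AVC = $19 (at q = 6).
With P = $154 above the shutdown price, P = MC gives q = 11.
At P = $55 ≥ min AVC, set P = MC: q = 8. The firm stays open but cuts output.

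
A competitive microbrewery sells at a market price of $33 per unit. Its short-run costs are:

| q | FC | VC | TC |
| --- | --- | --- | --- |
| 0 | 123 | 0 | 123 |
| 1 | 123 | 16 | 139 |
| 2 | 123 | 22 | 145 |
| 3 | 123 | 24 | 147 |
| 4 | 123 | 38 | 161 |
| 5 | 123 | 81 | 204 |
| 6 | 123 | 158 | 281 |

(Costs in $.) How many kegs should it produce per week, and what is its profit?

Tabulate TR − TC: q=0: -123; q=1: -106; q=2: -79; q=3: -48; q=4: -29; q=5: -39; q=6: -83.
Profit is maximized at q = 4. AVC there is 38/4 = $9.50 ≤ P, so producing beats shutting down (which would give -$123).

q = 4; profit = -$29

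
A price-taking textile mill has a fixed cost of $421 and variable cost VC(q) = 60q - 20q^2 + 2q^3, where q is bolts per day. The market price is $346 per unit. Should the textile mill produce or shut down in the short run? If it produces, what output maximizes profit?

From TC, MC = TC'(q) = 60 - 40q + 6q^2 and AVC = VC/q = 60 - 20q + 2q^2.
AVC hits its minimum where MC = AVC, at q = 5, giving min AVC = 60 - 20·5 + 2·5^2 = $10.
Because $346 ≥ $10, revenue can cover variable cost; the firm operates.
Set P = MC: 346 = 60 - 40q + 6q^2 → -286 - 40q + 6q^2 = 0. The roots are q = -13/3 and q = 11; the profit-maximizing output is on the rising part of MC, so q* = 11.
Check: AVC at q = 11 is $82 ≤ P, so revenue covers variable cost.
Profit = P·q − TC = 346·11 − 1323 = $2483.

Produce at q = 11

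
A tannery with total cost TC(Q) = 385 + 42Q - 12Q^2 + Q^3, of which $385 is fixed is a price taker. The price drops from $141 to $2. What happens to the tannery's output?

MC = 42 - 24Q + 3Q^2; the shutdown threshold is min AVC = $6 (at Q = 6).
At P = $141 ≥ min AVC, set P = MC on the rising branch: Q = 11.
At P = $2 < min AVC = $6, price no longer covers variable cost at any output, so the firm shuts down: Q = 0.

Output falls from 11 to 0 (the firm shuts down)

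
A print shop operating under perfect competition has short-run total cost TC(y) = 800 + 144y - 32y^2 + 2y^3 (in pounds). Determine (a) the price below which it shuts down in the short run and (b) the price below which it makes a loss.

Shutdown price = £16; break-even price = £104

Shutdown price = min AVC. AVC = 144 - 32y + 2y^2, with vertex at y = 8 and minimum £16.
ATC = 800/y + 144 - 32y + 2y^2. Setting dATC/dy = −800/y^2 − 32 + 4y = 0 gives y = 10 (since 4·10^3 − 32·10^2 = 800).
min ATC = 800/10 + 144 − 32·10 + 2·10^2 = £104. That is the break-even price.
For £16 ≤ P < £104 the firm produces at a loss; below £16 it shuts down.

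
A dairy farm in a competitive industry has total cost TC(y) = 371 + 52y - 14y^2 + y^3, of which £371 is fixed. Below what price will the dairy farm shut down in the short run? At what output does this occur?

£3 per unit, at y = 7

The firm shuts down when price falls below the minimum of average variable cost. AVC = VC/y = 52 - 14y + y^2.
At the minimum of AVC, MC = AVC. MC = 52 - 28y + 3y^2; setting MC = AVC gives 2y^2 - 14y = 0, so y = 7. min AVC = 3.
So the shutdown price is £3.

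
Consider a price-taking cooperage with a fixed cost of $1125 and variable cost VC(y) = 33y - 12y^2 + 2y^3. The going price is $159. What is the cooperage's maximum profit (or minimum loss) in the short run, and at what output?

Profit = -$341 at y = 7

AVC = 33 - 12y + 2y^2 has its minimum $15 at y = 3; price $159 clears that bar, so the firm operates.
With MC = 33 - 24y + 6y^2, P = MC on the upward-sloping part at y* = 7.
TR = 159·7 = 1113. TC = 1125 + 329 = 1454. Profit = 1113 − 1454 = -$341.
Shutting down would mean losing the fixed cost of $1125, so operating at a loss of $341 is better by $784.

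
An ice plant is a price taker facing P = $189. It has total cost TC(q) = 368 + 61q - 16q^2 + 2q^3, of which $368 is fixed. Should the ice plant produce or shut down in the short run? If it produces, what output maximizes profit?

Strip out fixed cost: VC = 61q - 16q^2 + 2q^3. Then AVC = 61 - 16q + 2q^2 and MC = 61 - 32q + 6q^2.
The AVC parabola has its vertex at q = 16/4 = 4, where AVC = 61 - 16·4 + 2·4^2 = $29.
Since P = $189 ≥ min AVC = $29, price covers variable cost and the firm should produce.
P = MC gives -128 - 32q + 6q^2 = 0, with roots -8/3 and 8. Take the larger (rising MC): q* = 8.
Check: AVC at q = 8 is $61 ≤ P, so revenue covers variable cost.
Profit = P·q − TC = 189·8 − 856 = $656.

Produce at q = 8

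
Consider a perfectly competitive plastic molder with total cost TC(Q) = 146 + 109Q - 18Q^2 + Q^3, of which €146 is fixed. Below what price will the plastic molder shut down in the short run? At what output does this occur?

€28 per unit, at Q = 9

Short-run supply begins at min AVC. From VC = 109Q - 18Q^2 + Q^3, AVC = 109 - 18Q + Q^2.
At the minimum of AVC, MC = AVC. MC = 109 - 36Q + 3Q^2; setting MC = AVC gives 2Q^2 - 18Q = 0, so Q = 9. min AVC = 28.
So the shutdown price is €28.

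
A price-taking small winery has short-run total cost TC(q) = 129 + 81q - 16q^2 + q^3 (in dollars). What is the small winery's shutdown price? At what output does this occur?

Short-run supply begins at min AVC. From VC = 81q - 16q^2 + q^3, AVC = 81 - 16q + q^2.
At the minimum of AVC, MC = AVC. MC = 81 - 32q + 3q^2; setting MC = AVC gives 2q^2 - 16q = 0, so q = 8. min AVC = 17.
The firm shuts down for any P below $17.

$17 per unit, at q = 8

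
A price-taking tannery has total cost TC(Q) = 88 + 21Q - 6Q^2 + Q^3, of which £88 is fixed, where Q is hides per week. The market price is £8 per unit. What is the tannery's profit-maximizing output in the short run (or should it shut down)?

Shut down

Strip out fixed cost: VC = 21Q - 6Q^2 + Q^3. Then AVC = 21 - 6Q + Q^2 and MC = 21 - 12Q + 3Q^2.
The AVC parabola has its vertex at Q = 6/2 = 3, where AVC = 21 - 6·3 + 3^2 = £12.
Since P = £8 < min AVC = £12, price fails to cover variable cost at any output.
Shutting down limits the loss to fixed cost, £88.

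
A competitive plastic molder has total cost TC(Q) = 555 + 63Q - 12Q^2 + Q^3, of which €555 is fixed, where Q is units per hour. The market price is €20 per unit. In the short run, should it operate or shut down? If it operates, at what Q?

Shut down

From TC, MC = TC'(Q) = 63 - 24Q + 3Q^2 and AVC = VC/Q = 63 - 12Q + Q^2.
The AVC parabola has its vertex at Q = 12/2 = 6, where AVC = 63 - 12·6 + 6^2 = €27.
With P < min AVC (€20 < €27), every unit sold adds to the loss.
Shutting down limits the loss to fixed cost, €555.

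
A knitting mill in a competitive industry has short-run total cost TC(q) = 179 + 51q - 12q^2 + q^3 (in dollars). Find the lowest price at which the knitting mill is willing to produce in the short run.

Short-run supply begins at min AVC. From VC = 51q - 12q^2 + q^3, AVC = 51 - 12q + q^2.
At the minimum of AVC, MC = AVC. MC = 51 - 24q + 3q^2; setting MC = AVC gives 2q^2 - 12q = 0, so q = 6. min AVC = 15.
So the shutdown price is $15.

$15 per unit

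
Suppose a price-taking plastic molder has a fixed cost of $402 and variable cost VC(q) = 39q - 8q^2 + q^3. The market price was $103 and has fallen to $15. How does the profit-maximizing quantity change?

MC = 39 - 16q + 3q^2; the shutdown threshold is min AVC = $23 (at q = 4).
With P = $103 above the shutdown price, P = MC gives q = 8.
At P = $15 < min AVC = $23, price no longer covers variable cost at any output, so the firm shuts down: q = 0.

Output falls from 8 to 0 (the firm shuts down)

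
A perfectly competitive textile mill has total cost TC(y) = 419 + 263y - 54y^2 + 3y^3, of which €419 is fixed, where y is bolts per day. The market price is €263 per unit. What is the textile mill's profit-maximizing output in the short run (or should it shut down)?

Produce at y = 12

From TC, MC = TC'(y) = 263 - 108y + 9y^2 and AVC = VC/y = 263 - 54y + 3y^2.
AVC is minimized where dAVC/dy = -54 + 6y = 0, at y = 9; min AVC = 263 - 54·9 + 3·9^2 = €20.
P = €263 exceeds min AVC = €20, so the firm stays open.
Solving P = MC: -108y + 9y^2 = 0 ⇒ y = 0 or 12. On the upward-sloping branch, y* = 12.
Check: AVC at y = 12 is €47 ≤ P, so revenue covers variable cost.
Profit = P·y − TC = 263·12 − 983 = €2173.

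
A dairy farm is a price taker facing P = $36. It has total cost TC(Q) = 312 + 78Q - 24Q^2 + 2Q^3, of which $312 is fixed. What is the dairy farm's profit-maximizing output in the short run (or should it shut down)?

Variable cost is VC = 78Q - 24Q^2 + 2Q^3, so AVC = VC/Q = 78 - 24Q + 2Q^2 and MC = dTC/dQ = 78 - 48Q + 6Q^2.
AVC is minimized where dAVC/dQ = -24 + 4Q = 0, at Q = 6; min AVC = 78 - 24·6 + 2·6^2 = $6.
P = $36 exceeds min AVC = $6, so the firm stays open.
Solving P = MC: 42 - 48Q + 6Q^2 = 0 ⇒ Q = 1 or 7. On the upward-sloping branch, Q* = 7.
Check: AVC at Q = 7 is $8 ≤ P, so revenue covers variable cost.
Profit = P·Q − TC = 36·7 − 368 = -$116, a loss, but smaller than the $312 fixed cost the firm would lose by shutting down.

Produce at Q = 7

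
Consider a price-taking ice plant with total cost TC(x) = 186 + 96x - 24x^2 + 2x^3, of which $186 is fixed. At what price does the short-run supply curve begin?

The firm shuts down when price falls below the minimum of average variable cost. AVC = VC/x = 96 - 24x + 2x^2.
dAVC/dx = -24 + 4x = 0 gives x = 6. min AVC = 96 - 24·6 + 2·6^2 = 24.
So the shutdown price is $24.

$24 per unit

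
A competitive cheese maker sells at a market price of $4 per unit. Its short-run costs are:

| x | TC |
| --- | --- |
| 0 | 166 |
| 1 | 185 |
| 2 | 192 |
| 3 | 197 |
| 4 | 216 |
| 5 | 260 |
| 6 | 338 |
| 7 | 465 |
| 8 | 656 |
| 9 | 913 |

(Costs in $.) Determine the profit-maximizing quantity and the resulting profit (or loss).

Profit at each row (π = 4x − TC): x=0: -166; x=1: -181; x=2: -184; x=3: -185; x=4: -200; x=5: -240; x=6: -314; x=7: -437; x=8: -624; x=9: -877.
Profit is highest at x = 0. Equivalently, the lowest AVC in the table is 31/3 ≈ $10.33 at x = 3, and P = $4 falls below it — price never covers variable cost, so the firm shuts down and loses only its fixed cost.

x = 0 (shut down); profit = -$166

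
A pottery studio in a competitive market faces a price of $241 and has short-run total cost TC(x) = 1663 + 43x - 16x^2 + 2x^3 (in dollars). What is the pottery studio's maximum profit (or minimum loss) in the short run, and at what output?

AVC = 43 - 16x + 2x^2; min AVC = $11 at x = 4. Since P = $241 ≥ min AVC, the firm produces.
MC = 43 - 32x + 6x^2. Setting P = MC and taking the root on the rising branch gives x* = 9.
TR = 241·9 = 2169. TC = 1663 + 549 = 2212. Profit = 2169 − 2212 = -$43.
That loss of $43 beats the $1663 the firm would lose by shutting down; producing recovers $1620 of fixed cost.

Profit = -$43 at x = 9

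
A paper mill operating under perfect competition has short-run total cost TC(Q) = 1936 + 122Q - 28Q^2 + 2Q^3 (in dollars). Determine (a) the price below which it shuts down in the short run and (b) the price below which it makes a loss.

AVC = 122 - 28Q + 2Q^2; minimized at Q = 7, giving min AVC = $24. That is the shutdown price.
ATC = 1936/Q + 122 - 28Q + 2Q^2. Setting dATC/dQ = −1936/Q^2 − 28 + 4Q = 0 gives Q = 11 (since 4·11^3 − 28·11^2 = 1936).
min ATC = 1936/11 + 122 − 28·11 + 2·11^2 = $232. That is the break-even price.
For $24 ≤ P < $232 the firm produces at a loss; below $24 it shuts down.

Shutdown price = $24; break-even price = $232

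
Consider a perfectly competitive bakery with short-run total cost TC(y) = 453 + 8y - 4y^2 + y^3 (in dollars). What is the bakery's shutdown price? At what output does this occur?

$4 per unit, at y = 2

The shutdown price is the minimum of AVC. VC = 8y - 4y^2 + y^3, so AVC = 8 - 4y + y^2.
At the minimum of AVC, MC = AVC. MC = 8 - 8y + 3y^2; setting MC = AVC gives 2y^2 - 4y = 0, so y = 2. min AVC = 4.
For P < $4 the firm produces nothing.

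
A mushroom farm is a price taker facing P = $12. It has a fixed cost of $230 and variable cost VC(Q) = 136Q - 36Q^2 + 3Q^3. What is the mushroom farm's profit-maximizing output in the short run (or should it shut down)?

Variable cost is VC = 136Q - 36Q^2 + 3Q^3, so AVC = VC/Q = 136 - 36Q + 3Q^2 and MC = dTC/dQ = 136 - 72Q + 9Q^2.
AVC hits its minimum where MC = AVC, at Q = 6, giving min AVC = 136 - 36·6 + 3·6^2 = $28.
P = $12 lies below min AVC = $28; no output level covers variable cost.
Shutting down limits the loss to fixed cost, $230.

Shut down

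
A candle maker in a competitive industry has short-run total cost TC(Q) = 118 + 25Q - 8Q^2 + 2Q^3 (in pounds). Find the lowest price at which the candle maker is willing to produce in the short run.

The firm shuts down when price falls below the minimum of average variable cost. AVC = VC/Q = 25 - 8Q + 2Q^2.
At the minimum of AVC, MC = AVC. MC = 25 - 16Q + 6Q^2; setting MC = AVC gives 4Q^2 - 8Q = 0, so Q = 2. min AVC = 17.
For P < £17 the firm produces nothing.

£17 per unit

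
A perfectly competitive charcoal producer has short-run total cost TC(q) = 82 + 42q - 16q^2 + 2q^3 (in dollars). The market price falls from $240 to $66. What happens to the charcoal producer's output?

Output falls from 9 to 6

MC = 42 - 32q + 6q^2; the shutdown threshold is min AVC = $10 (at q = 4).
With P = $240 above the shutdown price, P = MC gives q = 9.
At P = $66 ≥ min AVC, set P = MC: q = 6. The firm stays open but cuts output.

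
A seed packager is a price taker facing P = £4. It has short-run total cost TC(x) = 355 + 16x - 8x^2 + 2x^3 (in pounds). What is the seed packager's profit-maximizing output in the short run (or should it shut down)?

Strip out fixed cost: VC = 16x - 8x^2 + 2x^3. Then AVC = 16 - 8x + 2x^2 and MC = 16 - 16x + 6x^2.
AVC is minimized where dAVC/dx = -8 + 4x = 0, at x = 2; min AVC = 16 - 8·2 + 2·2^2 = £8.
With P < min AVC (£4 < £8), every unit sold adds to the loss.
The firm minimizes its loss by shutting down and losing only its fixed cost of £355.

Shut down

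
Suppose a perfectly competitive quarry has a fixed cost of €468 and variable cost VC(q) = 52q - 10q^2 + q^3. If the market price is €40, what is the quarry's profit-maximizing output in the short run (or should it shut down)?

Produce at q = 6

From TC, MC = TC'(q) = 52 - 20q + 3q^2 and AVC = VC/q = 52 - 10q + q^2.
AVC is minimized where dAVC/dq = -10 + 2q = 0, at q = 5; min AVC = 52 - 10·5 + 5^2 = €27.
Since P = €40 ≥ min AVC = €27, price covers variable cost and the firm should produce.
Set P = MC: 40 = 52 - 20q + 3q^2 → 12 - 20q + 3q^2 = 0. The roots are q = 2/3 and q = 6; the profit-maximizing output is on the rising part of MC, so q* = 6.
Check: AVC at q = 6 is €28 ≤ P, so revenue covers variable cost.
Profit = P·q − TC = 40·6 − 636 = -€396, a loss, but smaller than the €468 fixed cost the firm would lose by shutting down.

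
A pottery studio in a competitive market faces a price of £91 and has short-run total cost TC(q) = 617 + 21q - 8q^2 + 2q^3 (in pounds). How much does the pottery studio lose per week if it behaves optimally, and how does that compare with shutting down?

Profit = -£317 at q = 5

AVC = 21 - 8q + 2q^2; min AVC = £13 at q = 2. Since P = £91 ≥ min AVC, the firm produces.
MC = 21 - 16q + 6q^2. Setting P = MC and taking the root on the rising branch gives q* = 5.
TR = 91·5 = 455. TC = 617 + 155 = 772. Profit = 455 − 772 = -£317.
That loss of £317 beats the £617 the firm would lose by shutting down; producing recovers £300 of fixed cost.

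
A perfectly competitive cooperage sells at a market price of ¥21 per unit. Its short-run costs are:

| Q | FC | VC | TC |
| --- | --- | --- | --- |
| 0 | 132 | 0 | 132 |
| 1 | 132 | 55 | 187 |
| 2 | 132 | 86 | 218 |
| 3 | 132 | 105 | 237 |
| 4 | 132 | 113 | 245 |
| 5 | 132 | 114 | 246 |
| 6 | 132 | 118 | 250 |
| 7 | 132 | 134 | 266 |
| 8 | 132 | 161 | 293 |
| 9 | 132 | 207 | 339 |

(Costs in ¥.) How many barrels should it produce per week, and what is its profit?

Q = 7; profit = -¥119

Profit at each row (π = 21Q − TC): Q=0: -132; Q=1: -166; Q=2: -176; Q=3: -174; Q=4: -161; Q=5: -141; Q=6: -124; Q=7: -119; Q=8: -125; Q=9: -150.
Profit is maximized at Q = 7. AVC there is 134/7 = ¥19.14 ≤ P, so producing beats shutting down (which would give -¥132).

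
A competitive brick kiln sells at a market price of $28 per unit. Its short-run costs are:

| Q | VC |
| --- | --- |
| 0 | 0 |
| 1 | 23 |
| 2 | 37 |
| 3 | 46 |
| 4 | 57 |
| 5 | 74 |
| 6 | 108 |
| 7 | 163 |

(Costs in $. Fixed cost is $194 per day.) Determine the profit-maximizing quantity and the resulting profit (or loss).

Compute π = P·Q − TC at each output: Q=0: -194; Q=1: -189; Q=2: -175; Q=3: -156; Q=4: -139; Q=5: -128; Q=6: -134; Q=7: -161.
Profit is maximized at Q = 5. AVC there is 74/5 = $14.80 ≤ P, so producing beats shutting down (which would give -$194).

Q = 5; profit = -$128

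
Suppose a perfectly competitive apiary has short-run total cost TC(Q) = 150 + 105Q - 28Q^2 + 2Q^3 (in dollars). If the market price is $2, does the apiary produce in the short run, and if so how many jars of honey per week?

Variable cost is VC = 105Q - 28Q^2 + 2Q^3, so AVC = VC/Q = 105 - 28Q + 2Q^2 and MC = dTC/dQ = 105 - 56Q + 6Q^2.
The AVC parabola has its vertex at Q = 28/4 = 7, where AVC = 105 - 28·7 + 2·7^2 = $7.
P = $2 lies below min AVC = $7; no output level covers variable cost.
Shutting down limits the loss to fixed cost, $150.

Shut down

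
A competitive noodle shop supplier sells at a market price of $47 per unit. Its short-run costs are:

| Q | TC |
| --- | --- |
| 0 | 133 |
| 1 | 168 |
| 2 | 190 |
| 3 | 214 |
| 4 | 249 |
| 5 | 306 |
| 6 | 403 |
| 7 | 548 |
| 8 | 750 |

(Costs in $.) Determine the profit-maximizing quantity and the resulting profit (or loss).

Tabulate TR − TC: Q=0: -133; Q=1: -121; Q=2: -96; Q=3: -73; Q=4: -61; Q=5: -71; Q=6: -121; Q=7: -219; Q=8: -374.
Profit is maximized at Q = 4. AVC there is 116/4 = $29 ≤ P, so producing beats shutting down (which would give -$133).

Q = 4; profit = -$61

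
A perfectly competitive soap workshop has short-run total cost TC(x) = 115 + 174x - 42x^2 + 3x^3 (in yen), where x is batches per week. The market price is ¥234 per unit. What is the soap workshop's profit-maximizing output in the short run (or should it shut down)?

Variable cost is VC = 174x - 42x^2 + 3x^3, so AVC = VC/x = 174 - 42x + 3x^2 and MC = dTC/dx = 174 - 84x + 9x^2.
AVC hits its minimum where MC = AVC, at x = 7, giving min AVC = 174 - 42·7 + 3·7^2 = ¥27.
Since P = ¥234 ≥ min AVC = ¥27, price covers variable cost and the firm should produce.
Set P = MC: 234 = 174 - 84x + 9x^2 → -60 - 84x + 9x^2 = 0. The roots are x = -2/3 and x = 10; the profit-maximizing output is on the rising part of MC, so x* = 10.
Check: AVC at x = 10 is ¥54 ≤ P, so revenue covers variable cost.
Profit = P·x − TC = 234·10 − 655 = ¥1685.

Produce at x = 10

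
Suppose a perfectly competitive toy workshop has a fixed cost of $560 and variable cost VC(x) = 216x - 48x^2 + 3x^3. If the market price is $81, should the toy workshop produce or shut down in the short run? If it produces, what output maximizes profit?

Strip out fixed cost: VC = 216x - 48x^2 + 3x^3. Then AVC = 216 - 48x + 3x^2 and MC = 216 - 96x + 9x^2.
The AVC parabola has its vertex at x = 48/6 = 8, where AVC = 216 - 48·8 + 3·8^2 = $24.
Since P = $81 ≥ min AVC = $24, price covers variable cost and the firm should produce.
P = MC gives 135 - 96x + 9x^2 = 0, with roots 5/3 and 9. Take the larger (rising MC): x* = 9.
Check: AVC at x = 9 is $27 ≤ P, so revenue covers variable cost.
Profit = P·x − TC = 81·9 − 803 = -$74, a loss, but smaller than the $560 fixed cost the firm would lose by shutting down.

Produce at x = 9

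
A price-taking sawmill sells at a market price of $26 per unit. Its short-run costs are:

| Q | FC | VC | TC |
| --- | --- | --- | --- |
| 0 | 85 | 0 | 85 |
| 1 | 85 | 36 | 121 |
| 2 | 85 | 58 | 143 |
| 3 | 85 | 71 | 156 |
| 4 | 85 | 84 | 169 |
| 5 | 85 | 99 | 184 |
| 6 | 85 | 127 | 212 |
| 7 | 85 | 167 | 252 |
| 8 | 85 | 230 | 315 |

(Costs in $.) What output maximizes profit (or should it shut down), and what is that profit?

Tabulate TR − TC: Q=0: -85; Q=1: -95; Q=2: -91; Q=3: -78; Q=4: -65; Q=5: -54; Q=6: -56; Q=7: -70; Q=8: -107.
Profit is maximized at Q = 5. AVC there is 99/5 = $19.80 ≤ P, so producing beats shutting down (which would give -$85).

Q = 5; profit = -$54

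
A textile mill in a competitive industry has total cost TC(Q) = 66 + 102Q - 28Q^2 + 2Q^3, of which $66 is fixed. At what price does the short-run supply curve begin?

The shutdown price is the minimum of AVC. VC = 102Q - 28Q^2 + 2Q^3, so AVC = 102 - 28Q + 2Q^2.
At the minimum of AVC, MC = AVC. MC = 102 - 56Q + 6Q^2; setting MC = AVC gives 4Q^2 - 28Q = 0, so Q = 7. min AVC = 4.
The firm shuts down for any P below $4.

$4 per unit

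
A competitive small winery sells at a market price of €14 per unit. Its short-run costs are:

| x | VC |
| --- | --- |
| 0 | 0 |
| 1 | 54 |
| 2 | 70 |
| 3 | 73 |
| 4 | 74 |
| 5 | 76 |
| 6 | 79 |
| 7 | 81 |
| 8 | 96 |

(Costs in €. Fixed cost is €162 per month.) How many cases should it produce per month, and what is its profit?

x = 7; profit = -€145

Profit at each row (π = 14x − TC): x=0: -162; x=1: -202; x=2: -204; x=3: -193; x=4: -180; x=5: -168; x=6: -157; x=7: -145; x=8: -146.
Profit is maximized at x = 7. AVC there is 81/7 = €11.57 ≤ P, so producing beats shutting down (which would give -€162).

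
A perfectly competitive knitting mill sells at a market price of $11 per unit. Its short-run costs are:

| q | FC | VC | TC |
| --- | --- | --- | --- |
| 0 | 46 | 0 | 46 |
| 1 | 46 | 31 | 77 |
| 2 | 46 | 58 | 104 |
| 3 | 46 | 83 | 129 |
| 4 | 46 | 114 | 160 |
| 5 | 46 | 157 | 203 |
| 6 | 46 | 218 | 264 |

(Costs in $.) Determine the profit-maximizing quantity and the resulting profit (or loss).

Tabulate TR − TC: q=0: -46; q=1: -66; q=2: -82; q=3: -96; q=4: -116; q=5: -148; q=6: -198.
Profit is highest at q = 0. Equivalently, the lowest AVC in the table is 83/3 ≈ $27.67 at q = 3, and P = $11 falls below it — price never covers variable cost, so the firm shuts down and loses only its fixed cost.

q = 0 (shut down); profit = -$46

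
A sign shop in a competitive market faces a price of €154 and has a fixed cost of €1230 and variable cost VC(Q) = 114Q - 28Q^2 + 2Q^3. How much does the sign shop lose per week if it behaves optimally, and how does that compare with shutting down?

AVC = 114 - 28Q + 2Q^2 has its minimum €16 at Q = 7; price €154 clears that bar, so the firm operates.
With MC = 114 - 56Q + 6Q^2, P = MC on the upward-sloping part at Q* = 10.
TR = 154·10 = 1540. TC = 1230 + 340 = 1570. Profit = 1540 − 1570 = -€30.
That loss of €30 beats the €1230 the firm would lose by shutting down; producing recovers €1200 of fixed cost.

Profit = -€30 at Q = 10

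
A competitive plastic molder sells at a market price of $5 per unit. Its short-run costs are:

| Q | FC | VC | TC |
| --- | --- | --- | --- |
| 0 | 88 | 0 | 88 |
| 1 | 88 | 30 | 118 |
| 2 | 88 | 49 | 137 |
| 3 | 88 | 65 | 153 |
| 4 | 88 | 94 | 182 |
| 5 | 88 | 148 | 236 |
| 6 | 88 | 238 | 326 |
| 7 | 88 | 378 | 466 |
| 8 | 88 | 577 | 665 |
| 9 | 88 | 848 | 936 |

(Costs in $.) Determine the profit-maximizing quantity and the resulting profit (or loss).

Profit at each row (π = 5Q − TC): Q=0: -88; Q=1: -113; Q=2: -127; Q=3: -138; Q=4: -162; Q=5: -211; Q=6: -296; Q=7: -431; Q=8: -625; Q=9: -891.
Profit is highest at Q = 0. Equivalently, the lowest AVC in the table is 65/3 ≈ $21.67 at Q = 3, and P = $5 falls below it — price never covers variable cost, so the firm shuts down and loses only its fixed cost.

Q = 0 (shut down); profit = -$88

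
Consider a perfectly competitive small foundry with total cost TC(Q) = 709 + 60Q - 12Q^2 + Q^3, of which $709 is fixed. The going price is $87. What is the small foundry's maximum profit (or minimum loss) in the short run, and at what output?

Profit = -$223 at Q = 9

AVC = 60 - 12Q + Q^2 has its minimum $24 at Q = 6; price $87 clears that bar, so the firm operates.
With MC = 60 - 24Q + 3Q^2, P = MC on the upward-sloping part at Q* = 9.
TR = 87·9 = 783. TC = 709 + 297 = 1006. Profit = 783 − 1006 = -$223.
By producing, the firm covers all variable cost plus $486 of fixed cost; shutting down would lose the full $709.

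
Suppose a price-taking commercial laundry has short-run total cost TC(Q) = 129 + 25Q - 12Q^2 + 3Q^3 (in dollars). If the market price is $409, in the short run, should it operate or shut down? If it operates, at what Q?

Strip out fixed cost: VC = 25Q - 12Q^2 + 3Q^3. Then AVC = 25 - 12Q + 3Q^2 and MC = 25 - 24Q + 9Q^2.
The AVC parabola has its vertex at Q = 12/6 = 2, where AVC = 25 - 12·2 + 3·2^2 = $13.
P = $409 exceeds min AVC = $13, so the firm stays open.
Solving P = MC: -384 - 24Q + 9Q^2 = 0 ⇒ Q = -16/3 or 8. On the upward-sloping branch, Q* = 8.
Check: AVC at Q = 8 is $121 ≤ P, so revenue covers variable cost.
Profit = P·Q − TC = 409·8 − 1097 = $2175.

Produce at Q = 8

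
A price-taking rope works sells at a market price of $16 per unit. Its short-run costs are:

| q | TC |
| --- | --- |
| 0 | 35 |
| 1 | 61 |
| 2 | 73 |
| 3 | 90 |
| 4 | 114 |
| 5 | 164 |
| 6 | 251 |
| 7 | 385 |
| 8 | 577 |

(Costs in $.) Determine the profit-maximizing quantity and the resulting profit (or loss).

q = 0 (shut down); profit = -$35

Compute π = P·q − TC at each output: q=0: -35; q=1: -45; q=2: -41; q=3: -42; q=4: -50; q=5: -84; q=6: -155; q=7: -273; q=8: -449.
Profit is highest at q = 0. Equivalently, the lowest AVC in the table is 55/3 ≈ $18.33 at q = 3, and P = $16 falls below it — price never covers variable cost, so the firm shuts down and loses only its fixed cost.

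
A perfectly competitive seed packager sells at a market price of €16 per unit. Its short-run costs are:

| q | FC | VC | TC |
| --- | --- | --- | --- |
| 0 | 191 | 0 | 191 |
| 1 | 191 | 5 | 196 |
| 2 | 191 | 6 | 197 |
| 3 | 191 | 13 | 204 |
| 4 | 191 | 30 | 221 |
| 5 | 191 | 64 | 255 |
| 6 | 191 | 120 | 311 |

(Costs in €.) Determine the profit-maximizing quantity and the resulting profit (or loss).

q = 3; profit = -€156

Tabulate TR − TC: q=0: -191; q=1: -180; q=2: -165; q=3: -156; q=4: -157; q=5: -175; q=6: -215.
Profit is maximized at q = 3. AVC there is 13/3 = €4.33 ≤ P, so producing beats shutting down (which would give -€191).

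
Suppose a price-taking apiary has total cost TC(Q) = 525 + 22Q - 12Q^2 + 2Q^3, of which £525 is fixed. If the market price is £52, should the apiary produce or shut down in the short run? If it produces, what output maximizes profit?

Variable cost is VC = 22Q - 12Q^2 + 2Q^3, so AVC = VC/Q = 22 - 12Q + 2Q^2 and MC = dTC/dQ = 22 - 24Q + 6Q^2.
AVC hits its minimum where MC = AVC, at Q = 3, giving min AVC = 22 - 12·3 + 2·3^2 = £4.
Since P = £52 ≥ min AVC = £4, price covers variable cost and the firm should produce.
Set P = MC: 52 = 22 - 24Q + 6Q^2 → -30 - 24Q + 6Q^2 = 0. The roots are Q = -1 and Q = 5; the profit-maximizing output is on the rising part of MC, so Q* = 5.
Check: AVC at Q = 5 is £12 ≤ P, so revenue covers variable cost.
Profit = P·Q − TC = 52·5 − 585 = -£325, a loss, but smaller than the £525 fixed cost the firm would lose by shutting down.

Produce at Q = 5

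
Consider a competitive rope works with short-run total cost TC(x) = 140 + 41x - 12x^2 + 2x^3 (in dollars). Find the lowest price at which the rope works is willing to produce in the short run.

$23 per unit

The firm shuts down when price falls below the minimum of average variable cost. AVC = VC/x = 41 - 12x + 2x^2.
At the minimum of AVC, MC = AVC. MC = 41 - 24x + 6x^2; setting MC = AVC gives 4x^2 - 12x = 0, so x = 3. min AVC = 23.
For P < $23 the firm produces nothing.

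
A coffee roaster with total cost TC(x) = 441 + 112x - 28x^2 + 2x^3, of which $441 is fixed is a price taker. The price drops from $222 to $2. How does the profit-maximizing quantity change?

Output falls from 11 to 0 (the firm shuts down)

AVC = 112 - 28x + 2x^2, minimized at x = 7 where min AVC = $14. MC = 112 - 56x + 6x^2.
At P = $222 ≥ min AVC, set P = MC on the rising branch: x = 11.
At P = $2 < min AVC = $14, price no longer covers variable cost at any output, so the firm shuts down: x = 0.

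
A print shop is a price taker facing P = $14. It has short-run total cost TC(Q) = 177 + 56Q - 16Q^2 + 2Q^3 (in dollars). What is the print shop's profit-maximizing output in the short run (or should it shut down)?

Shut down

From TC, MC = TC'(Q) = 56 - 32Q + 6Q^2 and AVC = VC/Q = 56 - 16Q + 2Q^2.
AVC hits its minimum where MC = AVC, at Q = 4, giving min AVC = 56 - 16·4 + 2·4^2 = $24.
P = $14 lies below min AVC = $24; no output level covers variable cost.
The firm minimizes its loss by shutting down and losing only its fixed cost of $177.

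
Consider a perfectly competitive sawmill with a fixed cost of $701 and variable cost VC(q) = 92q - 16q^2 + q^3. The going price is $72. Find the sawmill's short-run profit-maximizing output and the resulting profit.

Profit = -$301 at q = 10

AVC = 92 - 16q + q^2 has its minimum $28 at q = 8; price $72 clears that bar, so the firm operates.
MC = 92 - 32q + 3q^2. Setting P = MC and taking the root on the rising branch gives q* = 10.
TR = 72·10 = 720. TC = 701 + 320 = 1021. Profit = 720 − 1021 = -$301.
Shutting down would mean losing the fixed cost of $701, so operating at a loss of $301 is better by $400.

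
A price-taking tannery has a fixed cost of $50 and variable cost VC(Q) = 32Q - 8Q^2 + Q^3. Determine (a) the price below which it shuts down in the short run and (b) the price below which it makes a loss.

AVC = 32 - 8Q + Q^2; minimized at Q = 4, giving min AVC = $16. That is the shutdown price.
ATC = 50/Q + 32 - 8Q + Q^2. Setting dATC/dQ = −50/Q^2 − 8 + 2Q = 0 gives Q = 5 (since 2·5^3 − 8·5^2 = 50).
min ATC = 50/5 + 32 − 8·5 + 5^2 = $27. That is the break-even price.
For $16 ≤ P < $27 the firm produces at a loss; below $16 it shuts down.

Shutdown price = $16; break-even price = $27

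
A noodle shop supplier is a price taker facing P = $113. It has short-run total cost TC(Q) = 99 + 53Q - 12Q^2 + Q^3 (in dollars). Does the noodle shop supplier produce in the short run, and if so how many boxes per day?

Variable cost is VC = 53Q - 12Q^2 + Q^3, so AVC = VC/Q = 53 - 12Q + Q^2 and MC = dTC/dQ = 53 - 24Q + 3Q^2.
The AVC parabola has its vertex at Q = 12/2 = 6, where AVC = 53 - 12·6 + 6^2 = $17.
P = $113 exceeds min AVC = $17, so the firm stays open.
Solving P = MC: -60 - 24Q + 3Q^2 = 0 ⇒ Q = -2 or 10. On the upward-sloping branch, Q* = 10.
Check: AVC at Q = 10 is $33 ≤ P, so revenue covers variable cost.
Profit = P·Q − TC = 113·10 − 429 = $701.

Produce at Q = 10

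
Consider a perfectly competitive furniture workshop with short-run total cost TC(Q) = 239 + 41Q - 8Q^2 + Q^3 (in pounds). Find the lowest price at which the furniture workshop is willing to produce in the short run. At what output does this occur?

£25 per unit, at Q = 4

Short-run supply begins at min AVC. From VC = 41Q - 8Q^2 + Q^3, AVC = 41 - 8Q + Q^2.
At the minimum of AVC, MC = AVC. MC = 41 - 16Q + 3Q^2; setting MC = AVC gives 2Q^2 - 8Q = 0, so Q = 4. min AVC = 25.
The firm shuts down for any P below £25.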